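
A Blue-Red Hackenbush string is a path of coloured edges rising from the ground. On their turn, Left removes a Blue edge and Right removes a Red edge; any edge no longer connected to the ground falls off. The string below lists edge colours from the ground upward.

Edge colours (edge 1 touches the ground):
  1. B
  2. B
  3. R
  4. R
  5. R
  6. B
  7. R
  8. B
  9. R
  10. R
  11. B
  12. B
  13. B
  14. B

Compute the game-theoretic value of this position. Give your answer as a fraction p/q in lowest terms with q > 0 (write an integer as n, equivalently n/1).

4767/4096

Prefix values for B B R R R B R B R R B B B B via {L|R} + simplicity:
val_1 [B]  L=[0]  R=[none]  ⇒ 1
val_2 [BB]  L=[0,1]  R=[none]  ⇒ 2
val_3 [BBR]  L=[0,1]  R=[2]  ⇒ 3/2
val_4 [BBRR]  L=[0,1]  R=[3/2,2]  ⇒ 5/4
val_5 [BBRRR]  L=[0,1]  R=[5/4,3/2,2]  ⇒ 9/8
val_6 [BBRRRB]  L=[0,1,9/8]  R=[5/4,3/2,2]  ⇒ 19/16
val_7 [BBRRRBR]  L=[0,1,9/8]  R=[19/16,5/4,3/2,2]  ⇒ 37/32
val_8 [BBRRRBRB]  L=[0,1,9/8,37/32]  R=[19/16,5/4,3/2,2]  ⇒ 75/64
val_9 [BBRRRBRBR]  L=[0,1,9/8,37/32]  R=[75/64,19/16,5/4,3/2,2]  ⇒ 149/128
val_10 [BBRRRBRBRR]  L=[0,1,9/8,37/32]  R=[149/128,75/64,19/16,5/4,3/2,2]  ⇒ 297/256
val_11 [BBRRRBRBRRB]  L=[0,1,9/8,37/32,297/256]  R=[149/128,75/64,19/16,5/4,3/2,2]  ⇒ 595/512
val_12 [BBRRRBRBRRBB]  L=[0,1,9/8,37/32,297/256,595/512]  R=[149/128,75/64,19/16,5/4,3/2,2]  ⇒ 1191/1024
val_13 [BBRRRBRBRRBBB]  L=[0,1,9/8,37/32,297/256,595/512,1191/1024]  R=[149/128,75/64,19/16,5/4,3/2,2]  ⇒ 2383/2048
val_14 [BBRRRBRBRRBBBB]  L=[0,1,9/8,37/32,297/256,595/512,1191/1024,2383/2048]  R=[149/128,75/64,19/16,5/4,3/2,2]  ⇒ 4767/4096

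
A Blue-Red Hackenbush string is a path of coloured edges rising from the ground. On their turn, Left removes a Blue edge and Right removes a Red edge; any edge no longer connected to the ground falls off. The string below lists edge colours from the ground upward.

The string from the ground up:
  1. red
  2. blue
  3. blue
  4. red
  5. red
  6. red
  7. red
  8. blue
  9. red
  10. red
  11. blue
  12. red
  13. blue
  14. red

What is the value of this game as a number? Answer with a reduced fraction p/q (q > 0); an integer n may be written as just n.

Build value(s[:k]) for k = 1..14, string s = red blue blue red red red red blue red red blue red blue red.
value_1 [r]  L=[·]  R=[0]  -> -1
value_2 [rb]  L=[-1]  R=[0]  -> -1/2
value_3 [rbb]  L=[-1,-1/2]  R=[0]  -> -1/4
value_4 [rbbr]  L=[-1,-1/2]  R=[-1/4,0]  -> -3/8
value_5 [rbbrr]  L=[-1,-1/2]  R=[-3/8,-1/4,0]  -> -7/16
value_6 [rbbrrr]  L=[-1,-1/2]  R=[-7/16,-3/8,-1/4,0]  -> -15/32
value_7 [rbbrrrr]  L=[-1,-1/2]  R=[-15/32,-7/16,-3/8,-1/4,0]  -> -31/64
value_8 [rbbrrrrb]  L=[-1,-1/2,-31/64]  R=[-15/32,-7/16,-3/8,-1/4,0]  -> -61/128
value_9 [rbbrrrrbr]  L=[-1,-1/2,-31/64]  R=[-61/128,-15/32,-7/16,-3/8,-1/4,0]  -> -123/256
value_10 [rbbrrrrbrr]  L=[-1,-1/2,-31/64]  R=[-123/256,-61/128,-15/32,-7/16,-3/8,-1/4,0]  -> -247/512
value_11 [rbbrrrrbrrb]  L=[-1,-1/2,-31/64,-247/512]  R=[-123/256,-61/128,-15/32,-7/16,-3/8,-1/4,0]  -> -493/1024
value_12 [rbbrrrrbrrbr]  L=[-1,-1/2,-31/64,-247/512]  R=[-493/1024,-123/256,-61/128,-15/32,-7/16,-3/8,-1/4,0]  -> -987/2048
value_13 [rbbrrrrbrrbrb]  L=[-1,-1/2,-31/64,-247/512,-987/2048]  R=[-493/1024,-123/256,-61/128,-15/32,-7/16,-3/8,-1/4,0]  -> -1973/4096
value_14 [rbbrrrrbrrbrbr]  L=[-1,-1/2,-31/64,-247/512,-987/2048]  R=[-1973/4096,-493/1024,-123/256,-61/128,-15/32,-7/16,-3/8,-1/4,0]  -> -3947/8192

-3947/8192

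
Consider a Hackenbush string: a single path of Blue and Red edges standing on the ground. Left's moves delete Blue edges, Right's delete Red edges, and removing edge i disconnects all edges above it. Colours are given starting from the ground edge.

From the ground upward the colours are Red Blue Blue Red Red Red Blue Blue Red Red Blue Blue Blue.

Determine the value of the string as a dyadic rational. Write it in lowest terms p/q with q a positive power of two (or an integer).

-1841/4096

Recurse on prefixes of the 13-edge string Red Blue Blue Red Red Red Blue Blue Red Red Blue Blue Blue:
edge 1 of 13 (Red): { none | 0 } => -1
edge 2 of 13 (Blue): { -1 | 0 } => -1/2
edge 3 of 13 (Blue): { -1; -1/2 | 0 } => -1/4
edge 4 of 13 (Red): { -1; -1/2 | -1/4; 0 } => -3/8
edge 5 of 13 (Red): { -1; -1/2 | -3/8; -1/4; 0 } => -7/16
edge 6 of 13 (Red): { -1; -1/2 | -7/16; -3/8; -1/4; 0 } => -15/32
edge 7 of 13 (Blue): { -1; -1/2; -15/32 | -7/16; -3/8; -1/4; 0 } => -29/64
edge 8 of 13 (Blue): { -1; -1/2; -15/32; -29/64 | -7/16; -3/8; -1/4; 0 } => -57/128
edge 9 of 13 (Red): { -1; -1/2; -15/32; -29/64 | -57/128; -7/16; -3/8; -1/4; 0 } => -115/256
edge 10 of 13 (Red): { -1; -1/2; -15/32; -29/64 | -115/256; -57/128; -7/16; -3/8; -1/4; 0 } => -231/512
edge 11 of 13 (Blue): { -1; -1/2; -15/32; -29/64; -231/512 | -115/256; -57/128; -7/16; -3/8; -1/4; 0 } => -461/1024
edge 12 of 13 (Blue): { -1; -1/2; -15/32; -29/64; -231/512; -461/1024 | -115/256; -57/128; -7/16; -3/8; -1/4; 0 } => -921/2048
edge 13 of 13 (Blue): { -1; -1/2; -15/32; -29/64; -231/512; -461/1024; -921/2048 | -115/256; -57/128; -7/16; -3/8; -1/4; 0 } => -1841/4096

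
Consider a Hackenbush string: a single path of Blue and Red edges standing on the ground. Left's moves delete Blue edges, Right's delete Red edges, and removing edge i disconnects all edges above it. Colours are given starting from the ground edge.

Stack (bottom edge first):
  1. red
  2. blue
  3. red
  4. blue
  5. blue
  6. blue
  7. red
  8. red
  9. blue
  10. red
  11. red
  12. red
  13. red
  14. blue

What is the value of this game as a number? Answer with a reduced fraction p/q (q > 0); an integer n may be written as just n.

step 1: add red to get r; options L={ (no moves) } R={ 0 } -> -1
step 2: add blue to get rb; options L={ -1 } R={ 0 } -> -1/2
step 3: add red to get rbr; options L={ -1 } R={ -1/2; 0 } -> -3/4
step 4: add blue to get rbrb; options L={ -1; -3/4 } R={ -1/2; 0 } -> -5/8
step 5: add blue to get rbrbb; options L={ -1; -3/4; -5/8 } R={ -1/2; 0 } -> -9/16
step 6: add blue to get rbrbbb; options L={ -1; -3/4; -5/8; -9/16 } R={ -1/2; 0 } -> -17/32
step 7: add red to get rbrbbbr; options L={ -1; -3/4; -5/8; -9/16 } R={ -17/32; -1/2; 0 } -> -35/64
step 8: add red to get rbrbbbrr; options L={ -1; -3/4; -5/8; -9/16 } R={ -35/64; -17/32; -1/2; 0 } -> -71/128
step 9: add blue to get rbrbbbrrb; options L={ -1; -3/4; -5/8; -9/16; -71/128 } R={ -35/64; -17/32; -1/2; 0 } -> -141/256
step 10: add red to get rbrbbbrrbr; options L={ -1; -3/4; -5/8; -9/16; -71/128 } R={ -141/256; -35/64; -17/32; -1/2; 0 } -> -283/512
step 11: add red to get rbrbbbrrbrr; options L={ -1; -3/4; -5/8; -9/16; -71/128 } R={ -283/512; -141/256; -35/64; -17/32; -1/2; 0 } -> -567/1024
step 12: add red to get rbrbbbrrbrrr; options L={ -1; -3/4; -5/8; -9/16; -71/128 } R={ -567/1024; -283/512; -141/256; -35/64; -17/32; -1/2; 0 } -> -1135/2048
step 13: add red to get rbrbbbrrbrrrr; options L={ -1; -3/4; -5/8; -9/16; -71/128 } R={ -1135/2048; -567/1024; -283/512; -141/256; -35/64; -17/32; -1/2; 0 } -> -2271/4096
step 14: add blue to get rbrbbbrrbrrrrb; options L={ -1; -3/4; -5/8; -9/16; -71/128; -2271/4096 } R={ -1135/2048; -567/1024; -283/512; -141/256; -35/64; -17/32; -1/2; 0 } -> -4541/8192

-4541/8192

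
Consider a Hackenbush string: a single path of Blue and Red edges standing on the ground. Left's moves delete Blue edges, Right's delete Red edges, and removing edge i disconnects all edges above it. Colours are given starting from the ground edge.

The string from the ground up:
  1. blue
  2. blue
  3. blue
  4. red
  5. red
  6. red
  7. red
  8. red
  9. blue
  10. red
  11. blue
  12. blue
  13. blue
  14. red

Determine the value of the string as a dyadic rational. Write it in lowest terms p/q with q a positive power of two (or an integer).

4189/2048

b: Left { 0 }, Right { — } → simplest 1
bb: Left { 0 1 }, Right { — } → simplest 2
bbb: Left { 0 1 2 }, Right { — } → simplest 3
bbbr: Left { 0 1 2 }, Right { 3 } → simplest 5/2
bbbrr: Left { 0 1 2 }, Right { 5/2 3 } → simplest 9/4
bbbrrr: Left { 0 1 2 }, Right { 9/4 5/2 3 } → simplest 17/8
bbbrrrr: Left { 0 1 2 }, Right { 17/8 9/4 5/2 3 } → simplest 33/16
bbbrrrrr: Left { 0 1 2 }, Right { 33/16 17/8 9/4 5/2 3 } → simplest 65/32
bbbrrrrrb: Left { 0 1 2 65/32 }, Right { 33/16 17/8 9/4 5/2 3 } → simplest 131/64
bbbrrrrrbr: Left { 0 1 2 65/32 }, Right { 131/64 33/16 17/8 9/4 5/2 3 } → simplest 261/128
bbbrrrrrbrb: Left { 0 1 2 65/32 261/128 }, Right { 131/64 33/16 17/8 9/4 5/2 3 } → simplest 523/256
bbbrrrrrbrbb: Left { 0 1 2 65/32 261/128 523/256 }, Right { 131/64 33/16 17/8 9/4 5/2 3 } → simplest 1047/512
bbbrrrrrbrbbb: Left { 0 1 2 65/32 261/128 523/256 1047/512 }, Right { 131/64 33/16 17/8 9/4 5/2 3 } → simplest 2095/1024
bbbrrrrrbrbbbr: Left { 0 1 2 65/32 261/128 523/256 1047/512 }, Right { 2095/1024 131/64 33/16 17/8 9/4 5/2 3 } → simplest 4189/2048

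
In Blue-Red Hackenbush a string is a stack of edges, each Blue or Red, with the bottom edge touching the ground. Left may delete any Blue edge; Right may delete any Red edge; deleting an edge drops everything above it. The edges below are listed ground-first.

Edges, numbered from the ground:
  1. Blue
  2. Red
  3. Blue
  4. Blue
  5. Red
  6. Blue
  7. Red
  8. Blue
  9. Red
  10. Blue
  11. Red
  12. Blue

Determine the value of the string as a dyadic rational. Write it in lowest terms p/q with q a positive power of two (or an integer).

step 1: add Blue to get B; options L={ 0 } R={  } ⇒ 1
step 2: add Red to get BR; options L={ 0 } R={ 1 } ⇒ 1/2
step 3: add Blue to get BRB; options L={ 0; 1/2 } R={ 1 } ⇒ 3/4
step 4: add Blue to get BRBB; options L={ 0; 1/2; 3/4 } R={ 1 } ⇒ 7/8
step 5: add Red to get BRBBR; options L={ 0; 1/2; 3/4 } R={ 7/8; 1 } ⇒ 13/16
step 6: add Blue to get BRBBRB; options L={ 0; 1/2; 3/4; 13/16 } R={ 7/8; 1 } ⇒ 27/32
step 7: add Red to get BRBBRBR; options L={ 0; 1/2; 3/4; 13/16 } R={ 27/32; 7/8; 1 } ⇒ 53/64
step 8: add Blue to get BRBBRBRB; options L={ 0; 1/2; 3/4; 13/16; 53/64 } R={ 27/32; 7/8; 1 } ⇒ 107/128
step 9: add Red to get BRBBRBRBR; options L={ 0; 1/2; 3/4; 13/16; 53/64 } R={ 107/128; 27/32; 7/8; 1 } ⇒ 213/256
step 10: add Blue to get BRBBRBRBRB; options L={ 0; 1/2; 3/4; 13/16; 53/64; 213/256 } R={ 107/128; 27/32; 7/8; 1 } ⇒ 427/512
step 11: add Red to get BRBBRBRBRBR; options L={ 0; 1/2; 3/4; 13/16; 53/64; 213/256 } R={ 427/512; 107/128; 27/32; 7/8; 1 } ⇒ 853/1024
step 12: add Blue to get BRBBRBRBRBRB; options L={ 0; 1/2; 3/4; 13/16; 53/64; 213/256; 853/1024 } R={ 427/512; 107/128; 27/32; 7/8; 1 } ⇒ 1707/2048

1707/2048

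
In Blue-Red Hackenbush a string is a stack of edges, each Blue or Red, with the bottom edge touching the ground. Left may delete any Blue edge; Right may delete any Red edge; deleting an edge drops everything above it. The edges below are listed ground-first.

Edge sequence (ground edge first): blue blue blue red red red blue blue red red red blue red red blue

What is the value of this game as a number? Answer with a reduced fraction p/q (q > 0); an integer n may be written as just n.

step 1: add blue to get b; options L={ 0 } R={ ∅ } → 1
step 2: add blue to get bb; options L={ 0, 1 } R={ ∅ } → 2
step 3: add blue to get bbb; options L={ 0, 1, 2 } R={ ∅ } → 3
step 4: add red to get bbbr; options L={ 0, 1, 2 } R={ 3 } → 5/2
step 5: add red to get bbbrr; options L={ 0, 1, 2 } R={ 5/2, 3 } → 9/4
step 6: add red to get bbbrrr; options L={ 0, 1, 2 } R={ 9/4, 5/2, 3 } → 17/8
step 7: add blue to get bbbrrrb; options L={ 0, 1, 2, 17/8 } R={ 9/4, 5/2, 3 } → 35/16
step 8: add blue to get bbbrrrbb; options L={ 0, 1, 2, 17/8, 35/16 } R={ 9/4, 5/2, 3 } → 71/32
step 9: add red to get bbbrrrbbr; options L={ 0, 1, 2, 17/8, 35/16 } R={ 71/32, 9/4, 5/2, 3 } → 141/64
step 10: add red to get bbbrrrbbrr; options L={ 0, 1, 2, 17/8, 35/16 } R={ 141/64, 71/32, 9/4, 5/2, 3 } → 281/128
step 11: add red to get bbbrrrbbrrr; options L={ 0, 1, 2, 17/8, 35/16 } R={ 281/128, 141/64, 71/32, 9/4, 5/2, 3 } → 561/256
step 12: add blue to get bbbrrrbbrrrb; options L={ 0, 1, 2, 17/8, 35/16, 561/256 } R={ 281/128, 141/64, 71/32, 9/4, 5/2, 3 } → 1123/512
step 13: add red to get bbbrrrbbrrrbr; options L={ 0, 1, 2, 17/8, 35/16, 561/256 } R={ 1123/512, 281/128, 141/64, 71/32, 9/4, 5/2, 3 } → 2245/1024
step 14: add red to get bbbrrrbbrrrbrr; options L={ 0, 1, 2, 17/8, 35/16, 561/256 } R={ 2245/1024, 1123/512, 281/128, 141/64, 71/32, 9/4, 5/2, 3 } → 4489/2048
step 15: add blue to get bbbrrrbbrrrbrrb; options L={ 0, 1, 2, 17/8, 35/16, 561/256, 4489/2048 } R={ 2245/1024, 1123/512, 281/128, 141/64, 71/32, 9/4, 5/2, 3 } → 8979/4096

8979/4096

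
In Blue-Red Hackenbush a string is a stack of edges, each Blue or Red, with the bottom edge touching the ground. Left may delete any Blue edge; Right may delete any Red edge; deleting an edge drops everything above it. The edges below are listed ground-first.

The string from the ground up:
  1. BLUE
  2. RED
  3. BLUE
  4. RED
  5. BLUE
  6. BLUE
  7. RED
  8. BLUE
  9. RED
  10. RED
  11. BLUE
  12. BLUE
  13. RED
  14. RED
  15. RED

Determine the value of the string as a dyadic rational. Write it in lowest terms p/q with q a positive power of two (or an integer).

Build v(s[:k]) for k = 1..15, string s = BLUE RED BLUE RED BLUE BLUE RED BLUE RED RED BLUE BLUE RED RED RED.
step 1: add BLUE to get B; options L={ 0 } R={ · } gives 1
step 2: add RED to get BR; options L={ 0 } R={ 1 } gives 1/2
step 3: add BLUE to get BRB; options L={ 0,1/2 } R={ 1 } gives 3/4
step 4: add RED to get BRBR; options L={ 0,1/2 } R={ 3/4,1 } gives 5/8
step 5: add BLUE to get BRBRB; options L={ 0,1/2,5/8 } R={ 3/4,1 } gives 11/16
step 6: add BLUE to get BRBRBB; options L={ 0,1/2,5/8,11/16 } R={ 3/4,1 } gives 23/32
step 7: add RED to get BRBRBBR; options L={ 0,1/2,5/8,11/16 } R={ 23/32,3/4,1 } gives 45/64
step 8: add BLUE to get BRBRBBRB; options L={ 0,1/2,5/8,11/16,45/64 } R={ 23/32,3/4,1 } gives 91/128
step 9: add RED to get BRBRBBRBR; options L={ 0,1/2,5/8,11/16,45/64 } R={ 91/128,23/32,3/4,1 } gives 181/256
step 10: add RED to get BRBRBBRBRR; options L={ 0,1/2,5/8,11/16,45/64 } R={ 181/256,91/128,23/32,3/4,1 } gives 361/512
step 11: add BLUE to get BRBRBBRBRRB; options L={ 0,1/2,5/8,11/16,45/64,361/512 } R={ 181/256,91/128,23/32,3/4,1 } gives 723/1024
step 12: add BLUE to get BRBRBBRBRRBB; options L={ 0,1/2,5/8,11/16,45/64,361/512,723/1024 } R={ 181/256,91/128,23/32,3/4,1 } gives 1447/2048
step 13: add RED to get BRBRBBRBRRBBR; options L={ 0,1/2,5/8,11/16,45/64,361/512,723/1024 } R={ 1447/2048,181/256,91/128,23/32,3/4,1 } gives 2893/4096
step 14: add RED to get BRBRBBRBRRBBRR; options L={ 0,1/2,5/8,11/16,45/64,361/512,723/1024 } R={ 2893/4096,1447/2048,181/256,91/128,23/32,3/4,1 } gives 5785/8192
step 15: add RED to get BRBRBBRBRRBBRRR; options L={ 0,1/2,5/8,11/16,45/64,361/512,723/1024 } R={ 5785/8192,2893/4096,1447/2048,181/256,91/128,23/32,3/4,1 } gives 11569/16384

11569/16384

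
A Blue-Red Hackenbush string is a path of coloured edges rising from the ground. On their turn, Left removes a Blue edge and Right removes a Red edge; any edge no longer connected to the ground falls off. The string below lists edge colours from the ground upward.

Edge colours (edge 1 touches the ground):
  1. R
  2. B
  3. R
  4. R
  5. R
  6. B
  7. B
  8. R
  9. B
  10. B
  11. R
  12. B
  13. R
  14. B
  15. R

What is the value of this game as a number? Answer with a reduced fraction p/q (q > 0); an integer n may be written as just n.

g_1 [R]  L=[(no moves)]  R=[0]  -> -1
g_2 [RB]  L=[-1]  R=[0]  -> -1/2
g_3 [RBR]  L=[-1]  R=[-1/2, 0]  -> -3/4
g_4 [RBRR]  L=[-1]  R=[-3/4, -1/2, 0]  -> -7/8
g_5 [RBRRR]  L=[-1]  R=[-7/8, -3/4, -1/2, 0]  -> -15/16
g_6 [RBRRRB]  L=[-1, -15/16]  R=[-7/8, -3/4, -1/2, 0]  -> -29/32
g_7 [RBRRRBB]  L=[-1, -15/16, -29/32]  R=[-7/8, -3/4, -1/2, 0]  -> -57/64
g_8 [RBRRRBBR]  L=[-1, -15/16, -29/32]  R=[-57/64, -7/8, -3/4, -1/2, 0]  -> -115/128
g_9 [RBRRRBBRB]  L=[-1, -15/16, -29/32, -115/128]  R=[-57/64, -7/8, -3/4, -1/2, 0]  -> -229/256
g_10 [RBRRRBBRBB]  L=[-1, -15/16, -29/32, -115/128, -229/256]  R=[-57/64, -7/8, -3/4, -1/2, 0]  -> -457/512
g_11 [RBRRRBBRBBR]  L=[-1, -15/16, -29/32, -115/128, -229/256]  R=[-457/512, -57/64, -7/8, -3/4, -1/2, 0]  -> -915/1024
g_12 [RBRRRBBRBBRB]  L=[-1, -15/16, -29/32, -115/128, -229/256, -915/1024]  R=[-457/512, -57/64, -7/8, -3/4, -1/2, 0]  -> -1829/2048
g_13 [RBRRRBBRBBRBR]  L=[-1, -15/16, -29/32, -115/128, -229/256, -915/1024]  R=[-1829/2048, -457/512, -57/64, -7/8, -3/4, -1/2, 0]  -> -3659/4096
g_14 [RBRRRBBRBBRBRB]  L=[-1, -15/16, -29/32, -115/128, -229/256, -915/1024, -3659/4096]  R=[-1829/2048, -457/512, -57/64, -7/8, -3/4, -1/2, 0]  -> -7317/8192
g_15 [RBRRRBBRBBRBRBR]  L=[-1, -15/16, -29/32, -115/128, -229/256, -915/1024, -3659/4096]  R=[-7317/8192, -1829/2048, -457/512, -57/64, -7/8, -3/4, -1/2, 0]  -> -14635/16384

-14635/16384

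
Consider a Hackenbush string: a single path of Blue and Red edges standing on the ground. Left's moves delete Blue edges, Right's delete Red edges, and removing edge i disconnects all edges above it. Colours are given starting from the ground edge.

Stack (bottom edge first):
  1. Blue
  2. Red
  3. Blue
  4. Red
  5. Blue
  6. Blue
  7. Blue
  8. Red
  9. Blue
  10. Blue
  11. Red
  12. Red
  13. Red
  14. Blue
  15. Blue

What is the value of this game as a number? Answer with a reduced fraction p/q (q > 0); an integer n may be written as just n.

11975/16384

Prefix values for Blue Red Blue Red Blue Blue Blue Red Blue Blue Red Red Red Blue Blue via {L|R} + simplicity:
step 1: add Blue to get B; options L={ 0 } R={ ∅ } -> 1
step 2: add Red to get BR; options L={ 0 } R={ 1 } -> 1/2
step 3: add Blue to get BRB; options L={ 0, 1/2 } R={ 1 } -> 3/4
step 4: add Red to get BRBR; options L={ 0, 1/2 } R={ 3/4, 1 } -> 5/8
step 5: add Blue to get BRBRB; options L={ 0, 1/2, 5/8 } R={ 3/4, 1 } -> 11/16
step 6: add Blue to get BRBRBB; options L={ 0, 1/2, 5/8, 11/16 } R={ 3/4, 1 } -> 23/32
step 7: add Blue to get BRBRBBB; options L={ 0, 1/2, 5/8, 11/16, 23/32 } R={ 3/4, 1 } -> 47/64
step 8: add Red to get BRBRBBBR; options L={ 0, 1/2, 5/8, 11/16, 23/32 } R={ 47/64, 3/4, 1 } -> 93/128
step 9: add Blue to get BRBRBBBRB; options L={ 0, 1/2, 5/8, 11/16, 23/32, 93/128 } R={ 47/64, 3/4, 1 } -> 187/256
step 10: add Blue to get BRBRBBBRBB; options L={ 0, 1/2, 5/8, 11/16, 23/32, 93/128, 187/256 } R={ 47/64, 3/4, 1 } -> 375/512
step 11: add Red to get BRBRBBBRBBR; options L={ 0, 1/2, 5/8, 11/16, 23/32, 93/128, 187/256 } R={ 375/512, 47/64, 3/4, 1 } -> 749/1024
step 12: add Red to get BRBRBBBRBBRR; options L={ 0, 1/2, 5/8, 11/16, 23/32, 93/128, 187/256 } R={ 749/1024, 375/512, 47/64, 3/4, 1 } -> 1497/2048
step 13: add Red to get BRBRBBBRBBRRR; options L={ 0, 1/2, 5/8, 11/16, 23/32, 93/128, 187/256 } R={ 1497/2048, 749/1024, 375/512, 47/64, 3/4, 1 } -> 2993/4096
step 14: add Blue to get BRBRBBBRBBRRRB; options L={ 0, 1/2, 5/8, 11/16, 23/32, 93/128, 187/256, 2993/4096 } R={ 1497/2048, 749/1024, 375/512, 47/64, 3/4, 1 } -> 5987/8192
step 15: add Blue to get BRBRBBBRBBRRRBB; options L={ 0, 1/2, 5/8, 11/16, 23/32, 93/128, 187/256, 2993/4096, 5987/8192 } R={ 1497/2048, 749/1024, 375/512, 47/64, 3/4, 1 } -> 11975/16384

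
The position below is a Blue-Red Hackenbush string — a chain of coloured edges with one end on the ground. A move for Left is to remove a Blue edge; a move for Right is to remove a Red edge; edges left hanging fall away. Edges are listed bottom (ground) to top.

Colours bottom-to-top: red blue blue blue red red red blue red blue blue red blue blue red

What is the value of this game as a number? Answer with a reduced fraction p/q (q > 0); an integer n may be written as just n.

-3731/16384

val(r) = { ∅ | 0 } gives -1
val(rb) = { -1 | 0 } gives -1/2
val(rbb) = { -1, -1/2 | 0 } gives -1/4
val(rbbb) = { -1, -1/2, -1/4 | 0 } gives -1/8
val(rbbbr) = { -1, -1/2, -1/4 | -1/8, 0 } gives -3/16
val(rbbbrr) = { -1, -1/2, -1/4 | -3/16, -1/8, 0 } gives -7/32
val(rbbbrrr) = { -1, -1/2, -1/4 | -7/32, -3/16, -1/8, 0 } gives -15/64
val(rbbbrrrb) = { -1, -1/2, -1/4, -15/64 | -7/32, -3/16, -1/8, 0 } gives -29/128
val(rbbbrrrbr) = { -1, -1/2, -1/4, -15/64 | -29/128, -7/32, -3/16, -1/8, 0 } gives -59/256
val(rbbbrrrbrb) = { -1, -1/2, -1/4, -15/64, -59/256 | -29/128, -7/32, -3/16, -1/8, 0 } gives -117/512
val(rbbbrrrbrbb) = { -1, -1/2, -1/4, -15/64, -59/256, -117/512 | -29/128, -7/32, -3/16, -1/8, 0 } gives -233/1024
val(rbbbrrrbrbbr) = { -1, -1/2, -1/4, -15/64, -59/256, -117/512 | -233/1024, -29/128, -7/32, -3/16, -1/8, 0 } gives -467/2048
val(rbbbrrrbrbbrb) = { -1, -1/2, -1/4, -15/64, -59/256, -117/512, -467/2048 | -233/1024, -29/128, -7/32, -3/16, -1/8, 0 } gives -933/4096
val(rbbbrrrbrbbrbb) = { -1, -1/2, -1/4, -15/64, -59/256, -117/512, -467/2048, -933/4096 | -233/1024, -29/128, -7/32, -3/16, -1/8, 0 } gives -1865/8192
val(rbbbrrrbrbbrbbr) = { -1, -1/2, -1/4, -15/64, -59/256, -117/512, -467/2048, -933/4096 | -1865/8192, -233/1024, -29/128, -7/32, -3/16, -1/8, 0 } gives -3731/16384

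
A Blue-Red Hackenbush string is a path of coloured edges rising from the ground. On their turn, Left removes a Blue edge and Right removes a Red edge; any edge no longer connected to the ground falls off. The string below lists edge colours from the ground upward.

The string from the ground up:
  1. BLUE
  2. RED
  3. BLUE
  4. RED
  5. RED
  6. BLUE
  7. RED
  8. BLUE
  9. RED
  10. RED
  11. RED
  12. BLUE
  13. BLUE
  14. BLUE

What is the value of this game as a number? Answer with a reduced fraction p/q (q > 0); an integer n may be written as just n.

4751/8192

val(B) = { 0 |  } ⇒ 1
val(BR) = { 0 | 1 } ⇒ 1/2
val(BRB) = { 0, 1/2 | 1 } ⇒ 3/4
val(BRBR) = { 0, 1/2 | 3/4, 1 } ⇒ 5/8
val(BRBRR) = { 0, 1/2 | 5/8, 3/4, 1 } ⇒ 9/16
val(BRBRRB) = { 0, 1/2, 9/16 | 5/8, 3/4, 1 } ⇒ 19/32
val(BRBRRBR) = { 0, 1/2, 9/16 | 19/32, 5/8, 3/4, 1 } ⇒ 37/64
val(BRBRRBRB) = { 0, 1/2, 9/16, 37/64 | 19/32, 5/8, 3/4, 1 } ⇒ 75/128
val(BRBRRBRBR) = { 0, 1/2, 9/16, 37/64 | 75/128, 19/32, 5/8, 3/4, 1 } ⇒ 149/256
val(BRBRRBRBRR) = { 0, 1/2, 9/16, 37/64 | 149/256, 75/128, 19/32, 5/8, 3/4, 1 } ⇒ 297/512
val(BRBRRBRBRRR) = { 0, 1/2, 9/16, 37/64 | 297/512, 149/256, 75/128, 19/32, 5/8, 3/4, 1 } ⇒ 593/1024
val(BRBRRBRBRRRB) = { 0, 1/2, 9/16, 37/64, 593/1024 | 297/512, 149/256, 75/128, 19/32, 5/8, 3/4, 1 } ⇒ 1187/2048
val(BRBRRBRBRRRBB) = { 0, 1/2, 9/16, 37/64, 593/1024, 1187/2048 | 297/512, 149/256, 75/128, 19/32, 5/8, 3/4, 1 } ⇒ 2375/4096
val(BRBRRBRBRRRBBB) = { 0, 1/2, 9/16, 37/64, 593/1024, 1187/2048, 2375/4096 | 297/512, 149/256, 75/128, 19/32, 5/8, 3/4, 1 } ⇒ 4751/8192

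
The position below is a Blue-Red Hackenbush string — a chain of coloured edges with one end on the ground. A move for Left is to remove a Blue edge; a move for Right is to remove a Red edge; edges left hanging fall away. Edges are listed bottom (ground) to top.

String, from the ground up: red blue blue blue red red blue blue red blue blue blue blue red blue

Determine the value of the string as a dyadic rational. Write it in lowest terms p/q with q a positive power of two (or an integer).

-3205/16384

Build val(s[:k]) for k = 1..15, string s = red blue blue blue red red blue blue red blue blue blue blue red blue.
val(r) = { · | 0 } gives -1
val(rb) = { -1 | 0 } gives -1/2
val(rbb) = { -1,-1/2 | 0 } gives -1/4
val(rbbb) = { -1,-1/2,-1/4 | 0 } gives -1/8
val(rbbbr) = { -1,-1/2,-1/4 | -1/8,0 } gives -3/16
val(rbbbrr) = { -1,-1/2,-1/4 | -3/16,-1/8,0 } gives -7/32
val(rbbbrrb) = { -1,-1/2,-1/4,-7/32 | -3/16,-1/8,0 } gives -13/64
val(rbbbrrbb) = { -1,-1/2,-1/4,-7/32,-13/64 | -3/16,-1/8,0 } gives -25/128
val(rbbbrrbbr) = { -1,-1/2,-1/4,-7/32,-13/64 | -25/128,-3/16,-1/8,0 } gives -51/256
val(rbbbrrbbrb) = { -1,-1/2,-1/4,-7/32,-13/64,-51/256 | -25/128,-3/16,-1/8,0 } gives -101/512
val(rbbbrrbbrbb) = { -1,-1/2,-1/4,-7/32,-13/64,-51/256,-101/512 | -25/128,-3/16,-1/8,0 } gives -201/1024
val(rbbbrrbbrbbb) = { -1,-1/2,-1/4,-7/32,-13/64,-51/256,-101/512,-201/1024 | -25/128,-3/16,-1/8,0 } gives -401/2048
val(rbbbrrbbrbbbb) = { -1,-1/2,-1/4,-7/32,-13/64,-51/256,-101/512,-201/1024,-401/2048 | -25/128,-3/16,-1/8,0 } gives -801/4096
val(rbbbrrbbrbbbbr) = { -1,-1/2,-1/4,-7/32,-13/64,-51/256,-101/512,-201/1024,-401/2048 | -801/4096,-25/128,-3/16,-1/8,0 } gives -1603/8192
val(rbbbrrbbrbbbbrb) = { -1,-1/2,-1/4,-7/32,-13/64,-51/256,-101/512,-201/1024,-401/2048,-1603/8192 | -801/4096,-25/128,-3/16,-1/8,0 } gives -3205/16384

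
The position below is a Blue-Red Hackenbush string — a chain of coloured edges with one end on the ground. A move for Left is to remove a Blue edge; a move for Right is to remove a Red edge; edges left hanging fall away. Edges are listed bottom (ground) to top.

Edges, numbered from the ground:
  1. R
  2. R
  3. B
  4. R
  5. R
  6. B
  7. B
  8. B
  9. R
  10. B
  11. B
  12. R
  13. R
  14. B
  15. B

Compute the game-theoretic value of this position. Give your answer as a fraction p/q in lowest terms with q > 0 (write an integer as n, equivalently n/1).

-14489/8192

Recurse on prefixes of the 15-edge string R R B R R B B B R B B R R B B:
step 1: add R to get R; options L={ (no moves) } R={ 0 } -> -1
step 2: add R to get RR; options L={ (no moves) } R={ -1 0 } -> -2
step 3: add B to get RRB; options L={ -2 } R={ -1 0 } -> -3/2
step 4: add R to get RRBR; options L={ -2 } R={ -3/2 -1 0 } -> -7/4
step 5: add R to get RRBRR; options L={ -2 } R={ -7/4 -3/2 -1 0 } -> -15/8
step 6: add B to get RRBRRB; options L={ -2 -15/8 } R={ -7/4 -3/2 -1 0 } -> -29/16
step 7: add B to get RRBRRBB; options L={ -2 -15/8 -29/16 } R={ -7/4 -3/2 -1 0 } -> -57/32
step 8: add B to get RRBRRBBB; options L={ -2 -15/8 -29/16 -57/32 } R={ -7/4 -3/2 -1 0 } -> -113/64
step 9: add R to get RRBRRBBBR; options L={ -2 -15/8 -29/16 -57/32 } R={ -113/64 -7/4 -3/2 -1 0 } -> -227/128
step 10: add B to get RRBRRBBBRB; options L={ -2 -15/8 -29/16 -57/32 -227/128 } R={ -113/64 -7/4 -3/2 -1 0 } -> -453/256
step 11: add B to get RRBRRBBBRBB; options L={ -2 -15/8 -29/16 -57/32 -227/128 -453/256 } R={ -113/64 -7/4 -3/2 -1 0 } -> -905/512
step 12: add R to get RRBRRBBBRBBR; options L={ -2 -15/8 -29/16 -57/32 -227/128 -453/256 } R={ -905/512 -113/64 -7/4 -3/2 -1 0 } -> -1811/1024
step 13: add R to get RRBRRBBBRBBRR; options L={ -2 -15/8 -29/16 -57/32 -227/128 -453/256 } R={ -1811/1024 -905/512 -113/64 -7/4 -3/2 -1 0 } -> -3623/2048
step 14: add B to get RRBRRBBBRBBRRB; options L={ -2 -15/8 -29/16 -57/32 -227/128 -453/256 -3623/2048 } R={ -1811/1024 -905/512 -113/64 -7/4 -3/2 -1 0 } -> -7245/4096
step 15: add B to get RRBRRBBBRBBRRBB; options L={ -2 -15/8 -29/16 -57/32 -227/128 -453/256 -3623/2048 -7245/4096 } R={ -1811/1024 -905/512 -113/64 -7/4 -3/2 -1 0 } -> -14489/8192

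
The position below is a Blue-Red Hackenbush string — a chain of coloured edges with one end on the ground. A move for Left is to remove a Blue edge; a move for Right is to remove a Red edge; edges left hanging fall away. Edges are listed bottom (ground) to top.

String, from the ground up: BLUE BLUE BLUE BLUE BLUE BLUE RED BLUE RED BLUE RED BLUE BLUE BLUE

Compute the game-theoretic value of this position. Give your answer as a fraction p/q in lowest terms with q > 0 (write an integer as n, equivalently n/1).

step 1: add BLUE to get B; options L={ 0 } R={ · } = 1
step 2: add BLUE to get BB; options L={ 0,1 } R={ · } = 2
step 3: add BLUE to get BBB; options L={ 0,1,2 } R={ · } = 3
step 4: add BLUE to get BBBB; options L={ 0,1,2,3 } R={ · } = 4
step 5: add BLUE to get BBBBB; options L={ 0,1,2,3,4 } R={ · } = 5
step 6: add BLUE to get BBBBBB; options L={ 0,1,2,3,4,5 } R={ · } = 6
step 7: add RED to get BBBBBBR; options L={ 0,1,2,3,4,5 } R={ 6 } = 11/2
step 8: add BLUE to get BBBBBBRB; options L={ 0,1,2,3,4,5,11/2 } R={ 6 } = 23/4
step 9: add RED to get BBBBBBRBR; options L={ 0,1,2,3,4,5,11/2 } R={ 23/4,6 } = 45/8
step 10: add BLUE to get BBBBBBRBRB; options L={ 0,1,2,3,4,5,11/2,45/8 } R={ 23/4,6 } = 91/16
step 11: add RED to get BBBBBBRBRBR; options L={ 0,1,2,3,4,5,11/2,45/8 } R={ 91/16,23/4,6 } = 181/32
step 12: add BLUE to get BBBBBBRBRBRB; options L={ 0,1,2,3,4,5,11/2,45/8,181/32 } R={ 91/16,23/4,6 } = 363/64
step 13: add BLUE to get BBBBBBRBRBRBB; options L={ 0,1,2,3,4,5,11/2,45/8,181/32,363/64 } R={ 91/16,23/4,6 } = 727/128
step 14: add BLUE to get BBBBBBRBRBRBBB; options L={ 0,1,2,3,4,5,11/2,45/8,181/32,363/64,727/128 } R={ 91/16,23/4,6 } = 1455/256

1455/256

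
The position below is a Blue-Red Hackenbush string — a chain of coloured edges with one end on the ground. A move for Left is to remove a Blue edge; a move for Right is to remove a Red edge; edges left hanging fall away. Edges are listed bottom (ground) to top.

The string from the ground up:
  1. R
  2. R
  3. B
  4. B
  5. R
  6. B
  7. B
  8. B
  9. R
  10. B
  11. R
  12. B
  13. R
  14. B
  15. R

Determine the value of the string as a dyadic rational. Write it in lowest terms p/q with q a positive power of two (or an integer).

-10411/8192

Prefix values for R R B B R B B B R B R B R B R via {L|R} + simplicity:
step 1: add R to get R; options L={  } R={ 0 } ⇒ -1
step 2: add R to get RR; options L={  } R={ -1, 0 } ⇒ -2
step 3: add B to get RRB; options L={ -2 } R={ -1, 0 } ⇒ -3/2
step 4: add B to get RRBB; options L={ -2, -3/2 } R={ -1, 0 } ⇒ -5/4
step 5: add R to get RRBBR; options L={ -2, -3/2 } R={ -5/4, -1, 0 } ⇒ -11/8
step 6: add B to get RRBBRB; options L={ -2, -3/2, -11/8 } R={ -5/4, -1, 0 } ⇒ -21/16
step 7: add B to get RRBBRBB; options L={ -2, -3/2, -11/8, -21/16 } R={ -5/4, -1, 0 } ⇒ -41/32
step 8: add B to get RRBBRBBB; options L={ -2, -3/2, -11/8, -21/16, -41/32 } R={ -5/4, -1, 0 } ⇒ -81/64
step 9: add R to get RRBBRBBBR; options L={ -2, -3/2, -11/8, -21/16, -41/32 } R={ -81/64, -5/4, -1, 0 } ⇒ -163/128
step 10: add B to get RRBBRBBBRB; options L={ -2, -3/2, -11/8, -21/16, -41/32, -163/128 } R={ -81/64, -5/4, -1, 0 } ⇒ -325/256
step 11: add R to get RRBBRBBBRBR; options L={ -2, -3/2, -11/8, -21/16, -41/32, -163/128 } R={ -325/256, -81/64, -5/4, -1, 0 } ⇒ -651/512
step 12: add B to get RRBBRBBBRBRB; options L={ -2, -3/2, -11/8, -21/16, -41/32, -163/128, -651/512 } R={ -325/256, -81/64, -5/4, -1, 0 } ⇒ -1301/1024
step 13: add R to get RRBBRBBBRBRBR; options L={ -2, -3/2, -11/8, -21/16, -41/32, -163/128, -651/512 } R={ -1301/1024, -325/256, -81/64, -5/4, -1, 0 } ⇒ -2603/2048
step 14: add B to get RRBBRBBBRBRBRB; options L={ -2, -3/2, -11/8, -21/16, -41/32, -163/128, -651/512, -2603/2048 } R={ -1301/1024, -325/256, -81/64, -5/4, -1, 0 } ⇒ -5205/4096
step 15: add R to get RRBBRBBBRBRBRBR; options L={ -2, -3/2, -11/8, -21/16, -41/32, -163/128, -651/512, -2603/2048 } R={ -5205/4096, -1301/1024, -325/256, -81/64, -5/4, -1, 0 } ⇒ -10411/8192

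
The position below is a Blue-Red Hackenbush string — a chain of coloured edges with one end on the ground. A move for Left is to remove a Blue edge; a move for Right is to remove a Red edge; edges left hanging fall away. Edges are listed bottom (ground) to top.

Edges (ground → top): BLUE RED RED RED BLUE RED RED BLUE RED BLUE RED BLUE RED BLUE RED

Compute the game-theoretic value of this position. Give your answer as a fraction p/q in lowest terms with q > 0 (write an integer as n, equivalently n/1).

val(B) = { 0 | · } ⇒ 1
val(BR) = { 0 | 1 } ⇒ 1/2
val(BRR) = { 0 | 1/2 1 } ⇒ 1/4
val(BRRR) = { 0 | 1/4 1/2 1 } ⇒ 1/8
val(BRRRB) = { 0 1/8 | 1/4 1/2 1 } ⇒ 3/16
val(BRRRBR) = { 0 1/8 | 3/16 1/4 1/2 1 } ⇒ 5/32
val(BRRRBRR) = { 0 1/8 | 5/32 3/16 1/4 1/2 1 } ⇒ 9/64
val(BRRRBRRB) = { 0 1/8 9/64 | 5/32 3/16 1/4 1/2 1 } ⇒ 19/128
val(BRRRBRRBR) = { 0 1/8 9/64 | 19/128 5/32 3/16 1/4 1/2 1 } ⇒ 37/256
val(BRRRBRRBRB) = { 0 1/8 9/64 37/256 | 19/128 5/32 3/16 1/4 1/2 1 } ⇒ 75/512
val(BRRRBRRBRBR) = { 0 1/8 9/64 37/256 | 75/512 19/128 5/32 3/16 1/4 1/2 1 } ⇒ 149/1024
val(BRRRBRRBRBRB) = { 0 1/8 9/64 37/256 149/1024 | 75/512 19/128 5/32 3/16 1/4 1/2 1 } ⇒ 299/2048
val(BRRRBRRBRBRBR) = { 0 1/8 9/64 37/256 149/1024 | 299/2048 75/512 19/128 5/32 3/16 1/4 1/2 1 } ⇒ 597/4096
val(BRRRBRRBRBRBRB) = { 0 1/8 9/64 37/256 149/1024 597/4096 | 299/2048 75/512 19/128 5/32 3/16 1/4 1/2 1 } ⇒ 1195/8192
val(BRRRBRRBRBRBRBR) = { 0 1/8 9/64 37/256 149/1024 597/4096 | 1195/8192 299/2048 75/512 19/128 5/32 3/16 1/4 1/2 1 } ⇒ 2389/16384

2389/16384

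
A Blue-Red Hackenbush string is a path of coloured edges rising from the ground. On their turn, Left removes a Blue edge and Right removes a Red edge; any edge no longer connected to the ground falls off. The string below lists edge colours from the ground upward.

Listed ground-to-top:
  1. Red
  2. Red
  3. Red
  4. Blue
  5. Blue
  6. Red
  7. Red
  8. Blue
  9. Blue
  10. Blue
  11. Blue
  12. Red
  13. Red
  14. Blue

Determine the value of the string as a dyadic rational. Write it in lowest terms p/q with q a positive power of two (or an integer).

Recurse on prefixes of the 14-edge string Red Red Red Blue Blue Red Red Blue Blue Blue Blue Red Red Blue:
val(R) = { ∅ | 0 } ⇒ -1
val(RR) = { ∅ | -1 0 } ⇒ -2
val(RRR) = { ∅ | -2 -1 0 } ⇒ -3
val(RRRB) = { -3 | -2 -1 0 } ⇒ -5/2
val(RRRBB) = { -3 -5/2 | -2 -1 0 } ⇒ -9/4
val(RRRBBR) = { -3 -5/2 | -9/4 -2 -1 0 } ⇒ -19/8
val(RRRBBRR) = { -3 -5/2 | -19/8 -9/4 -2 -1 0 } ⇒ -39/16
val(RRRBBRRB) = { -3 -5/2 -39/16 | -19/8 -9/4 -2 -1 0 } ⇒ -77/32
val(RRRBBRRBB) = { -3 -5/2 -39/16 -77/32 | -19/8 -9/4 -2 -1 0 } ⇒ -153/64
val(RRRBBRRBBB) = { -3 -5/2 -39/16 -77/32 -153/64 | -19/8 -9/4 -2 -1 0 } ⇒ -305/128
val(RRRBBRRBBBB) = { -3 -5/2 -39/16 -77/32 -153/64 -305/128 | -19/8 -9/4 -2 -1 0 } ⇒ -609/256
val(RRRBBRRBBBBR) = { -3 -5/2 -39/16 -77/32 -153/64 -305/128 | -609/256 -19/8 -9/4 -2 -1 0 } ⇒ -1219/512
val(RRRBBRRBBBBRR) = { -3 -5/2 -39/16 -77/32 -153/64 -305/128 | -1219/512 -609/256 -19/8 -9/4 -2 -1 0 } ⇒ -2439/1024
val(RRRBBRRBBBBRRB) = { -3 -5/2 -39/16 -77/32 -153/64 -305/128 -2439/1024 | -1219/512 -609/256 -19/8 -9/4 -2 -1 0 } ⇒ -4877/2048

-4877/2048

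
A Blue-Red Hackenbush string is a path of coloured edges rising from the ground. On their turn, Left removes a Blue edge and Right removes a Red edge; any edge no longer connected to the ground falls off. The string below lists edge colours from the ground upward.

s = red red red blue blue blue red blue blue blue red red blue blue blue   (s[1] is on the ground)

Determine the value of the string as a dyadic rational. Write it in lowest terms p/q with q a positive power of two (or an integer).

r: Left { · }, Right { 0 } = simplest -1
rr: Left { · }, Right { -1,0 } = simplest -2
rrr: Left { · }, Right { -2,-1,0 } = simplest -3
rrrb: Left { -3 }, Right { -2,-1,0 } = simplest -5/2
rrrbb: Left { -3,-5/2 }, Right { -2,-1,0 } = simplest -9/4
rrrbbb: Left { -3,-5/2,-9/4 }, Right { -2,-1,0 } = simplest -17/8
rrrbbbr: Left { -3,-5/2,-9/4 }, Right { -17/8,-2,-1,0 } = simplest -35/16
rrrbbbrb: Left { -3,-5/2,-9/4,-35/16 }, Right { -17/8,-2,-1,0 } = simplest -69/32
rrrbbbrbb: Left { -3,-5/2,-9/4,-35/16,-69/32 }, Right { -17/8,-2,-1,0 } = simplest -137/64
rrrbbbrbbb: Left { -3,-5/2,-9/4,-35/16,-69/32,-137/64 }, Right { -17/8,-2,-1,0 } = simplest -273/128
rrrbbbrbbbr: Left { -3,-5/2,-9/4,-35/16,-69/32,-137/64 }, Right { -273/128,-17/8,-2,-1,0 } = simplest -547/256
rrrbbbrbbbrr: Left { -3,-5/2,-9/4,-35/16,-69/32,-137/64 }, Right { -547/256,-273/128,-17/8,-2,-1,0 } = simplest -1095/512
rrrbbbrbbbrrb: Left { -3,-5/2,-9/4,-35/16,-69/32,-137/64,-1095/512 }, Right { -547/256,-273/128,-17/8,-2,-1,0 } = simplest -2189/1024
rrrbbbrbbbrrbb: Left { -3,-5/2,-9/4,-35/16,-69/32,-137/64,-1095/512,-2189/1024 }, Right { -547/256,-273/128,-17/8,-2,-1,0 } = simplest -4377/2048
rrrbbbrbbbrrbbb: Left { -3,-5/2,-9/4,-35/16,-69/32,-137/64,-1095/512,-2189/1024,-4377/2048 }, Right { -547/256,-273/128,-17/8,-2,-1,0 } = simplest -8753/4096

-8753/4096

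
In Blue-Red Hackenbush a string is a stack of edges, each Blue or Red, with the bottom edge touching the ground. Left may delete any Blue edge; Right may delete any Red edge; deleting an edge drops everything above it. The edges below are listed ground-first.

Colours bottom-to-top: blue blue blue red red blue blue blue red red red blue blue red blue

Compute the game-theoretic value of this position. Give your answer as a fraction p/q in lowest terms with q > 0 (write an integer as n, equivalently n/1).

b: Left { 0 }, Right { ∅ } ⇒ simplest 1
bb: Left { 0; 1 }, Right { ∅ } ⇒ simplest 2
bbb: Left { 0; 1; 2 }, Right { ∅ } ⇒ simplest 3
bbbr: Left { 0; 1; 2 }, Right { 3 } ⇒ simplest 5/2
bbbrr: Left { 0; 1; 2 }, Right { 5/2; 3 } ⇒ simplest 9/4
bbbrrb: Left { 0; 1; 2; 9/4 }, Right { 5/2; 3 } ⇒ simplest 19/8
bbbrrbb: Left { 0; 1; 2; 9/4; 19/8 }, Right { 5/2; 3 } ⇒ simplest 39/16
bbbrrbbb: Left { 0; 1; 2; 9/4; 19/8; 39/16 }, Right { 5/2; 3 } ⇒ simplest 79/32
bbbrrbbbr: Left { 0; 1; 2; 9/4; 19/8; 39/16 }, Right { 79/32; 5/2; 3 } ⇒ simplest 157/64
bbbrrbbbrr: Left { 0; 1; 2; 9/4; 19/8; 39/16 }, Right { 157/64; 79/32; 5/2; 3 } ⇒ simplest 313/128
bbbrrbbbrrr: Left { 0; 1; 2; 9/4; 19/8; 39/16 }, Right { 313/128; 157/64; 79/32; 5/2; 3 } ⇒ simplest 625/256
bbbrrbbbrrrb: Left { 0; 1; 2; 9/4; 19/8; 39/16; 625/256 }, Right { 313/128; 157/64; 79/32; 5/2; 3 } ⇒ simplest 1251/512
bbbrrbbbrrrbb: Left { 0; 1; 2; 9/4; 19/8; 39/16; 625/256; 1251/512 }, Right { 313/128; 157/64; 79/32; 5/2; 3 } ⇒ simplest 2503/1024
bbbrrbbbrrrbbr: Left { 0; 1; 2; 9/4; 19/8; 39/16; 625/256; 1251/512 }, Right { 2503/1024; 313/128; 157/64; 79/32; 5/2; 3 } ⇒ simplest 5005/2048
bbbrrbbbrrrbbrb: Left { 0; 1; 2; 9/4; 19/8; 39/16; 625/256; 1251/512; 5005/2048 }, Right { 2503/1024; 313/128; 157/64; 79/32; 5/2; 3 } ⇒ simplest 10011/4096

10011/4096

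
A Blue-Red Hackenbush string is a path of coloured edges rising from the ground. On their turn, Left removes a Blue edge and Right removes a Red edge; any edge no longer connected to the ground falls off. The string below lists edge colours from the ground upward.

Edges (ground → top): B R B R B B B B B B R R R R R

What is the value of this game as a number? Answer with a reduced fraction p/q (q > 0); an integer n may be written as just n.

B: Left { 0 }, Right { none } gives simplest 1
BR: Left { 0 }, Right { 1 } gives simplest 1/2
BRB: Left { 0, 1/2 }, Right { 1 } gives simplest 3/4
BRBR: Left { 0, 1/2 }, Right { 3/4, 1 } gives simplest 5/8
BRBRB: Left { 0, 1/2, 5/8 }, Right { 3/4, 1 } gives simplest 11/16
BRBRBB: Left { 0, 1/2, 5/8, 11/16 }, Right { 3/4, 1 } gives simplest 23/32
BRBRBBB: Left { 0, 1/2, 5/8, 11/16, 23/32 }, Right { 3/4, 1 } gives simplest 47/64
BRBRBBBB: Left { 0, 1/2, 5/8, 11/16, 23/32, 47/64 }, Right { 3/4, 1 } gives simplest 95/128
BRBRBBBBB: Left { 0, 1/2, 5/8, 11/16, 23/32, 47/64, 95/128 }, Right { 3/4, 1 } gives simplest 191/256
BRBRBBBBBB: Left { 0, 1/2, 5/8, 11/16, 23/32, 47/64, 95/128, 191/256 }, Right { 3/4, 1 } gives simplest 383/512
BRBRBBBBBBR: Left { 0, 1/2, 5/8, 11/16, 23/32, 47/64, 95/128, 191/256 }, Right { 383/512, 3/4, 1 } gives simplest 765/1024
BRBRBBBBBBRR: Left { 0, 1/2, 5/8, 11/16, 23/32, 47/64, 95/128, 191/256 }, Right { 765/1024, 383/512, 3/4, 1 } gives simplest 1529/2048
BRBRBBBBBBRRR: Left { 0, 1/2, 5/8, 11/16, 23/32, 47/64, 95/128, 191/256 }, Right { 1529/2048, 765/1024, 383/512, 3/4, 1 } gives simplest 3057/4096
BRBRBBBBBBRRRR: Left { 0, 1/2, 5/8, 11/16, 23/32, 47/64, 95/128, 191/256 }, Right { 3057/4096, 1529/2048, 765/1024, 383/512, 3/4, 1 } gives simplest 6113/8192
BRBRBBBBBBRRRRR: Left { 0, 1/2, 5/8, 11/16, 23/32, 47/64, 95/128, 191/256 }, Right { 6113/8192, 3057/4096, 1529/2048, 765/1024, 383/512, 3/4, 1 } gives simplest 12225/16384

12225/16384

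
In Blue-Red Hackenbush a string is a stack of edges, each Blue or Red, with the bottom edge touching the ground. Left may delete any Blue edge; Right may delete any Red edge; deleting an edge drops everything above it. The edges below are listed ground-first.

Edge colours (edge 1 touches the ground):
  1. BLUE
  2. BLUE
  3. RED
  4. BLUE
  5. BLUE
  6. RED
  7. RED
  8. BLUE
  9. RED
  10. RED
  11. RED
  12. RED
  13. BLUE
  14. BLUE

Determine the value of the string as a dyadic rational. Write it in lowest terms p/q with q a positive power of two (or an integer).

step 1: add BLUE to get B; options L={ 0 } R={ · } → 1
step 2: add BLUE to get BB; options L={ 0, 1 } R={ · } → 2
step 3: add RED to get BBR; options L={ 0, 1 } R={ 2 } → 3/2
step 4: add BLUE to get BBRB; options L={ 0, 1, 3/2 } R={ 2 } → 7/4
step 5: add BLUE to get BBRBB; options L={ 0, 1, 3/2, 7/4 } R={ 2 } → 15/8
step 6: add RED to get BBRBBR; options L={ 0, 1, 3/2, 7/4 } R={ 15/8, 2 } → 29/16
step 7: add RED to get BBRBBRR; options L={ 0, 1, 3/2, 7/4 } R={ 29/16, 15/8, 2 } → 57/32
step 8: add BLUE to get BBRBBRRB; options L={ 0, 1, 3/2, 7/4, 57/32 } R={ 29/16, 15/8, 2 } → 115/64
step 9: add RED to get BBRBBRRBR; options L={ 0, 1, 3/2, 7/4, 57/32 } R={ 115/64, 29/16, 15/8, 2 } → 229/128
step 10: add RED to get BBRBBRRBRR; options L={ 0, 1, 3/2, 7/4, 57/32 } R={ 229/128, 115/64, 29/16, 15/8, 2 } → 457/256
step 11: add RED to get BBRBBRRBRRR; options L={ 0, 1, 3/2, 7/4, 57/32 } R={ 457/256, 229/128, 115/64, 29/16, 15/8, 2 } → 913/512
step 12: add RED to get BBRBBRRBRRRR; options L={ 0, 1, 3/2, 7/4, 57/32 } R={ 913/512, 457/256, 229/128, 115/64, 29/16, 15/8, 2 } → 1825/1024
step 13: add BLUE to get BBRBBRRBRRRRB; options L={ 0, 1, 3/2, 7/4, 57/32, 1825/1024 } R={ 913/512, 457/256, 229/128, 115/64, 29/16, 15/8, 2 } → 3651/2048
step 14: add BLUE to get BBRBBRRBRRRRBB; options L={ 0, 1, 3/2, 7/4, 57/32, 1825/1024, 3651/2048 } R={ 913/512, 457/256, 229/128, 115/64, 29/16, 15/8, 2 } → 7303/4096

7303/4096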